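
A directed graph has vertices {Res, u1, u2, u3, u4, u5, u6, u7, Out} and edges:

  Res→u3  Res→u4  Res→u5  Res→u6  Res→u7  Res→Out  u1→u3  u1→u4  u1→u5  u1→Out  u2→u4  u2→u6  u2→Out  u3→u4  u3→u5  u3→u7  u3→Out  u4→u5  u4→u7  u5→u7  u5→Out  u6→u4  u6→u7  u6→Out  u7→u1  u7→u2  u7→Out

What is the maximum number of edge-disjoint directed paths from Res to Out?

6

Assign every edge capacity 1; by Menger, the answer equals the max flow.
Path Res→Out (+1); total 1.
Path Res→u3→Out (+1); total 2.
Path Res→u5→Out (+1); total 3.
Path Res→u6→Out (+1); total 4.
Path Res→u7→Out (+1); total 5.
Path Res→u4→u7→u1→Out (+1); total 6.
No residual Res→Out path; max flow = 6.
Certifying cut of size 6: {Res→Out, Res→u3, Res→u4, Res→u5, Res→u6, Res→u7}.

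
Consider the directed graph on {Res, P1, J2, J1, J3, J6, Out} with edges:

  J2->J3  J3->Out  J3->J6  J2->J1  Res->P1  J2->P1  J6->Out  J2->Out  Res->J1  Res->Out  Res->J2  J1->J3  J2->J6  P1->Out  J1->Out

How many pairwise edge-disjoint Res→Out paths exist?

Assign every edge capacity 1; by Menger, the answer equals the max flow.
Path Res→Out (+1); total 1.
Path Res→P1→Out (+1); total 2.
Path Res→J2→Out (+1); total 3.
Path Res→J1→Out (+1); total 4.
No residual Res→Out path; max flow = 4.
Certifying cut of size 4: {Res→J1, Res→J2, Res→Out, Res→P1}.

4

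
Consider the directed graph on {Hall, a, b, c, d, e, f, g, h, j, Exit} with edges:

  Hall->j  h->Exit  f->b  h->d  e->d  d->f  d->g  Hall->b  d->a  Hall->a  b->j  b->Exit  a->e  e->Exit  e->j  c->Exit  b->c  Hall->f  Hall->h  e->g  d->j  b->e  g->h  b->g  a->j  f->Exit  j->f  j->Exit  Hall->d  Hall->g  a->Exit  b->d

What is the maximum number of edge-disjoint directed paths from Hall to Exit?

Assign every edge capacity 1; by Menger, the answer equals the max flow.
Path Hall→a→Exit (+1); total 1.
Path Hall→b→Exit (+1); total 2.
Path Hall→f→Exit (+1); total 3.
Path Hall→h→Exit (+1); total 4.
Path Hall→j→Exit (+1); total 5.
Path Hall→d→a→e→Exit (+1); total 6.
Path Hall→g→h→d→f→b→c→Exit (+1); total 7.
No residual Hall→Exit path; max flow = 7.
Certifying cut of size 7: {Hall→a, Hall→b, Hall→d, Hall→f, Hall→g, Hall→h, Hall→j}.

7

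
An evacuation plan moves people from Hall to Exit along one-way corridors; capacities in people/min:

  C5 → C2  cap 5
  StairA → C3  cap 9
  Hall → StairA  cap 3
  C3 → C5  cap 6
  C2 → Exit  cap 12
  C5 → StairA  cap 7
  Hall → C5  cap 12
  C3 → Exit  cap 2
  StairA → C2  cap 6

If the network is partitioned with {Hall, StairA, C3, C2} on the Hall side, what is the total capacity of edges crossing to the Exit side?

Edges leaving {Hall, StairA, C3, C2}: Hall→C5 (12), C3→C5 (6), C3→Exit (2), C2→Exit (12).
Cut capacity = 12 + 6 + 2 + 12 = 32.

32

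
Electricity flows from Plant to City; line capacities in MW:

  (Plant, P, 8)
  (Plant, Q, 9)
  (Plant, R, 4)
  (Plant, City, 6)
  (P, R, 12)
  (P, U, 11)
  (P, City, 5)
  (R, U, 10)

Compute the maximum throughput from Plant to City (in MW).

Augment Plant→City: bottleneck 6, flow now 6.
Augment Plant→P→City: bottleneck 5, flow now 11.
No augmenting path remains; maximum flow = 11.
In the residual graph, reachable from Plant: {Plant, P, Q, R, U}.
Min-cut edges: Plant→City (6), P→City (5); capacity 6 + 5 = 11.
This cut is saturated, so no flow can exceed 11.

11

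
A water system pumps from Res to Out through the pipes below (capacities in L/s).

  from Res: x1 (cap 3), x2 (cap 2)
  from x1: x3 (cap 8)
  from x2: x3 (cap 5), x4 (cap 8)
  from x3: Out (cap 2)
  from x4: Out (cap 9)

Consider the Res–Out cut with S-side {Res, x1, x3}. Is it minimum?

Yes — it is a minimum cut (capacity 4).

Given cut capacity: 2 + 2 = 4.
Augment Res→x1→x3→Out: bottleneck 2, flow now 2.
Augment Res→x2→x4→Out: bottleneck 2, flow now 4.
No augmenting path remains; maximum flow = 4.
Cut capacity 4 equals the max flow, so it is a minimum cut.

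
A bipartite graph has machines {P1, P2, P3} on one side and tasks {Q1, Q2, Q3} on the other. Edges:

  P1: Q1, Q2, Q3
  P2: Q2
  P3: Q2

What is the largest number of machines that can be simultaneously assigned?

2

Unit-capacity flow: source→left, listed edges, right→sink; max matching = max flow.
Augmenting path P1→Q1 (+1); matched 1.
Augmenting path P2→Q2 (+1); matched 2.
No augmenting path remains; maximum matching = 2.
König certificate: {P1, Q2} is a vertex cover of size 2 (every listed pair touches it), so no matching can be larger.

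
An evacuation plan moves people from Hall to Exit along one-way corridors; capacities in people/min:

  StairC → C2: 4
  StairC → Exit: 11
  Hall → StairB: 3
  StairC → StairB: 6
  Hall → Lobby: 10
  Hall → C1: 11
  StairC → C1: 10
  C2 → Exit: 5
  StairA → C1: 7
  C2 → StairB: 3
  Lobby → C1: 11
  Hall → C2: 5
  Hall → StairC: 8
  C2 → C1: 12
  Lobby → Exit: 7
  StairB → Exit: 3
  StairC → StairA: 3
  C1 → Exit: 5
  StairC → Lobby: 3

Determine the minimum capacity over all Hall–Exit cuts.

Augment Hall→StairC→Exit: bottleneck 8, flow now 8.
Augment Hall→C2→Exit: bottleneck 5, flow now 13.
Augment Hall→Lobby→Exit: bottleneck 7, flow now 20.
Augment Hall→StairB→Exit: bottleneck 3, flow now 23.
Augment Hall→C1→Exit: bottleneck 5, flow now 28.
No augmenting path remains; maximum flow = 28.
By max-flow min-cut, the minimum cut capacity equals the max flow.
In the residual graph, reachable from Hall: {Hall, Lobby, C1}.
Min-cut edges: Hall→StairC (8), Hall→C2 (5), Hall→StairB (3), Lobby→Exit (7), C1→Exit (5); capacity 8 + 5 + 3 + 7 + 5 = 28.

28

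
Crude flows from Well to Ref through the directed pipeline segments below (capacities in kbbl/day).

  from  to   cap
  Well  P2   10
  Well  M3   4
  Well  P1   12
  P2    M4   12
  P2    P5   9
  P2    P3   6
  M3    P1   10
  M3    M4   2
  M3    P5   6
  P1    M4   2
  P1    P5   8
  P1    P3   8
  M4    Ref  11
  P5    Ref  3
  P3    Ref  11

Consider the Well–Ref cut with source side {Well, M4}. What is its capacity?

37

Edges leaving {Well, M4}: Well→P2 (10), Well→M3 (4), Well→P1 (12), M4→Ref (11).
Cut capacity = 10 + 4 + 12 + 11 = 37.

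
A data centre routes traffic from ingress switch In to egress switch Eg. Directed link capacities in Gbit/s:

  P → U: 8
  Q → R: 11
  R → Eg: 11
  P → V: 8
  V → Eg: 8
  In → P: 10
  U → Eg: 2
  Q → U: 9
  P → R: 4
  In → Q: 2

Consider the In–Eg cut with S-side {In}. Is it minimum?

Yes — it is a minimum cut (capacity 12).

Given cut capacity: 10 + 2 = 12.
Augment In→P→R→Eg: bottleneck 4, flow now 4.
Augment In→P→U→Eg: bottleneck 2, flow now 6.
Augment In→P→V→Eg: bottleneck 4, flow now 10.
Augment In→Q→R→Eg: bottleneck 2, flow now 12.
No augmenting path remains; maximum flow = 12.
Cut capacity 12 equals the max flow, so it is a minimum cut.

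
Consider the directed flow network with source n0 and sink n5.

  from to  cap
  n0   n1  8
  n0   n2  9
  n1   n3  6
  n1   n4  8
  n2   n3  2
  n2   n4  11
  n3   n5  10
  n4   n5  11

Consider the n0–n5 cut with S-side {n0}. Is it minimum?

Yes — it is a minimum cut (capacity 17).

Given cut capacity: 8 + 9 = 17.
Augment n0→n1→n3→n5: bottleneck 6, flow now 6.
Augment n0→n1→n4→n5: bottleneck 2, flow now 8.
Augment n0→n2→n3→n5: bottleneck 2, flow now 10.
Augment n0→n2→n4→n5: bottleneck 7, flow now 17.
No augmenting path remains; maximum flow = 17.
Cut capacity 17 equals the max flow, so it is a minimum cut.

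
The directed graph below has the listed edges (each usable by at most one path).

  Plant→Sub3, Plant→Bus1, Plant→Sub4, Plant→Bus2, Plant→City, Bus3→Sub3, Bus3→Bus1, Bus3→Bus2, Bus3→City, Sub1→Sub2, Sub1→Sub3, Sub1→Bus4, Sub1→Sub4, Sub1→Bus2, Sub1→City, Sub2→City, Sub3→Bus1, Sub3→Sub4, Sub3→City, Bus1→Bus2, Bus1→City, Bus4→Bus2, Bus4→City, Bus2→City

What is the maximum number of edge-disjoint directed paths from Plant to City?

Assign every edge capacity 1; by Menger, the answer equals the max flow.
Path Plant→City (+1); total 1.
Path Plant→Sub3→City (+1); total 2.
Path Plant→Bus1→City (+1); total 3.
Path Plant→Bus2→City (+1); total 4.
No residual Plant→City path; max flow = 4.
Certifying cut of size 4: {Plant→Bus1, Plant→Bus2, Plant→City, Plant→Sub3}.

4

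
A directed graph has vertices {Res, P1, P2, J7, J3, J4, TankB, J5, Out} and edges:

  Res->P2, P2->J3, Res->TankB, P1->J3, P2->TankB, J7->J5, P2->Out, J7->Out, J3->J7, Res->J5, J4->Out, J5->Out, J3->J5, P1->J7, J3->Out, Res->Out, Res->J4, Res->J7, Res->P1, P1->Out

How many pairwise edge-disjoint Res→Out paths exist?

Assign every edge capacity 1; by Menger, the answer equals the max flow.
Path Res→Out (+1); total 1.
Path Res→P1→Out (+1); total 2.
Path Res→P2→Out (+1); total 3.
Path Res→J7→Out (+1); total 4.
Path Res→J4→Out (+1); total 5.
Path Res→J5→Out (+1); total 6.
No residual Res→Out path; max flow = 6.
Certifying cut of size 6: {Res→J4, Res→J5, Res→J7, Res→Out, Res→P1, Res→P2}.

6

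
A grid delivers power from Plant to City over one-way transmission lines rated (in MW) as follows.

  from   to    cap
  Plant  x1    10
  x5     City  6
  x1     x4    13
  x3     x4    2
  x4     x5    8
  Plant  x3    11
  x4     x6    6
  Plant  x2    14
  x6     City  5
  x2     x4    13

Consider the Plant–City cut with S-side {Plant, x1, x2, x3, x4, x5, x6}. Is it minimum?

Given cut capacity: 6 + 5 = 11.
Augment Plant→x1→x4→x5→City: bottleneck 6, flow now 6.
Augment Plant→x1→x4→x6→City: bottleneck 4, flow now 10.
Augment Plant→x2→x4→x6→City: bottleneck 1, flow now 11.
No augmenting path remains; maximum flow = 11.
Cut capacity 11 equals the max flow, so it is a minimum cut.

Yes — it is a minimum cut (capacity 11).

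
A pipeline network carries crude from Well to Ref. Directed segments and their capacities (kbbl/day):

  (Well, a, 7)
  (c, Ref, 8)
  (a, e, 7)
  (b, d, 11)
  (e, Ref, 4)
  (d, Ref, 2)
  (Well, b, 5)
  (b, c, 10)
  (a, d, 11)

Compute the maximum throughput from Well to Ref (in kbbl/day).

Augment Well→a→d→Ref: bottleneck 2, flow now 2.
Augment Well→a→e→Ref: bottleneck 4, flow now 6.
Augment Well→b→c→Ref: bottleneck 5, flow now 11.
No augmenting path remains; maximum flow = 11.
In the residual graph, reachable from Well: {Well, a, d, e}.
Min-cut edges: Well→b (5), d→Ref (2), e→Ref (4); capacity 5 + 2 + 4 = 11.
This cut is saturated, so no flow can exceed 11.

11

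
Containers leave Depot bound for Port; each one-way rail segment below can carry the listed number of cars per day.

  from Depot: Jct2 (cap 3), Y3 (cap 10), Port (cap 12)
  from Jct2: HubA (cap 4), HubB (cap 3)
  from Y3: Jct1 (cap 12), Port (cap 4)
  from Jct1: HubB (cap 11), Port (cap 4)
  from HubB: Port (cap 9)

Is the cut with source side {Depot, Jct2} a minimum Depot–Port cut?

No — its capacity is 29, but the minimum cut has capacity 25.

Given cut capacity: 10 + 12 + 4 + 3 = 29.
Augment Depot→Port: bottleneck 12, flow now 12.
Augment Depot→Y3→Port: bottleneck 4, flow now 16.
Augment Depot→Jct2→HubB→Port: bottleneck 3, flow now 19.
Augment Depot→Y3→Jct1→Port: bottleneck 4, flow now 23.
Augment Depot→Y3→Jct1→HubB→Port: bottleneck 2, flow now 25.
No augmenting path remains; maximum flow = 25.
In the residual graph, reachable from Depot: {Depot}.
Min-cut edges: Depot→Jct2 (3), Depot→Y3 (10), Depot→Port (12); capacity 3 + 10 + 12 = 25.
Cut capacity 29 exceeds the max flow 25, so it is not minimum.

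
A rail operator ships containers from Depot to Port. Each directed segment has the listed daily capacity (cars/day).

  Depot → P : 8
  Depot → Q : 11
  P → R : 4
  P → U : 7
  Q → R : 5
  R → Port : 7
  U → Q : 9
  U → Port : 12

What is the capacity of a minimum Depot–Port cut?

Augment Depot→P→R→Port: bottleneck 4, flow now 4.
Augment Depot→P→U→Port: bottleneck 4, flow now 8.
Augment Depot→Q→R→Port: bottleneck 3, flow now 11.
Augment Depot→Q→R→P→U→Port: bottleneck 2, flow now 13. (uses reverse residual edge)
No augmenting path remains; maximum flow = 13.
By max-flow min-cut, the minimum cut capacity equals the max flow.
In the residual graph, reachable from Depot: {Depot, Q}.
Min-cut edges: Depot→P (8), Q→R (5); capacity 8 + 5 = 13.

13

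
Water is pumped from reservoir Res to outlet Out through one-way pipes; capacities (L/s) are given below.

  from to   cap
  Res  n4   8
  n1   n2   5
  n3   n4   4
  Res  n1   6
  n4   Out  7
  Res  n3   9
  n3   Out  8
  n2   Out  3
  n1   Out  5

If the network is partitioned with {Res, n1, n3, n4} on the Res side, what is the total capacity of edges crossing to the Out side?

25

Edges leaving {Res, n1, n3, n4}: n1→n2 (5), n1→Out (5), n3→Out (8), n4→Out (7).
Cut capacity = 5 + 5 + 8 + 7 = 25.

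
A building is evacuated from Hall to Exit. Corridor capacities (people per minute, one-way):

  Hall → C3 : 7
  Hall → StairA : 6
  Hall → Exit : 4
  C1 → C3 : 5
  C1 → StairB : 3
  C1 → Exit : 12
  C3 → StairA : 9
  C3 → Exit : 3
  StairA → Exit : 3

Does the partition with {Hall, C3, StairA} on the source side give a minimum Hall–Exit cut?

Given cut capacity: 4 + 3 + 3 = 10.
Augment Hall→Exit: bottleneck 4, flow now 4.
Augment Hall→C3→Exit: bottleneck 3, flow now 7.
Augment Hall→StairA→Exit: bottleneck 3, flow now 10.
No augmenting path remains; maximum flow = 10.
Cut capacity 10 equals the max flow, so it is a minimum cut.

Yes — it is a minimum cut (capacity 10).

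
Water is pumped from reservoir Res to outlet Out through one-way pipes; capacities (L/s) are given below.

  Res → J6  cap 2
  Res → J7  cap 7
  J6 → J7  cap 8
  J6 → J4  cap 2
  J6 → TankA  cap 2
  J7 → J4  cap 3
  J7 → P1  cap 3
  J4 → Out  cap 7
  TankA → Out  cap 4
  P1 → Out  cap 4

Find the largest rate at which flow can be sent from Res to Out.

8

Augment Res→J6→J4→Out: bottleneck 2, flow now 2.
Augment Res→J7→J4→Out: bottleneck 3, flow now 5.
Augment Res→J7→P1→Out: bottleneck 3, flow now 8.
No augmenting path remains; maximum flow = 8.
In the residual graph, reachable from Res: {Res, J7}.
Min-cut edges: Res→J6 (2), J7→J4 (3), J7→P1 (3); capacity 2 + 3 + 3 = 8.
This cut is saturated, so no flow can exceed 8.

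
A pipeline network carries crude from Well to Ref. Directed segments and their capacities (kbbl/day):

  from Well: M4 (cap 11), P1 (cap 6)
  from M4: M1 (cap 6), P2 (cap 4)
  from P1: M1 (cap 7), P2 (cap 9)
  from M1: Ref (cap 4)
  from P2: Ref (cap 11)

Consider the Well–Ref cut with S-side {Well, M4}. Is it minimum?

Given cut capacity: 6 + 6 + 4 = 16.
Augment Well→M4→M1→Ref: bottleneck 4, flow now 4.
Augment Well→M4→P2→Ref: bottleneck 4, flow now 8.
Augment Well→P1→P2→Ref: bottleneck 6, flow now 14.
No augmenting path remains; maximum flow = 14.
In the residual graph, reachable from Well: {Well, M4, M1}.
Min-cut edges: Well→P1 (6), M4→P2 (4), M1→Ref (4); capacity 6 + 4 + 4 = 14.
Cut capacity 16 exceeds the max flow 14, so it is not minimum.

No — its capacity is 16, but the minimum cut has capacity 14.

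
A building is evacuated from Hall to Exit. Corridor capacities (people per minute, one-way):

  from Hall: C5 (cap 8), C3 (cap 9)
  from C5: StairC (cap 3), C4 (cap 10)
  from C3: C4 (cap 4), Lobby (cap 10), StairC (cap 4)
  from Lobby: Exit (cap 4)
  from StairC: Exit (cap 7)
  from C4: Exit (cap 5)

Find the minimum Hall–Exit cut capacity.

16

Augment Hall→C5→StairC→Exit: bottleneck 3, flow now 3.
Augment Hall→C5→C4→Exit: bottleneck 5, flow now 8.
Augment Hall→C3→Lobby→Exit: bottleneck 4, flow now 12.
Augment Hall→C3→StairC→Exit: bottleneck 4, flow now 16.
No augmenting path remains; maximum flow = 16.
By max-flow min-cut, the minimum cut capacity equals the max flow.
In the residual graph, reachable from Hall: {Hall, C5, C3, Lobby, C4}.
Min-cut edges: C5→StairC (3), C3→StairC (4), Lobby→Exit (4), C4→Exit (5); capacity 3 + 4 + 4 + 5 = 16.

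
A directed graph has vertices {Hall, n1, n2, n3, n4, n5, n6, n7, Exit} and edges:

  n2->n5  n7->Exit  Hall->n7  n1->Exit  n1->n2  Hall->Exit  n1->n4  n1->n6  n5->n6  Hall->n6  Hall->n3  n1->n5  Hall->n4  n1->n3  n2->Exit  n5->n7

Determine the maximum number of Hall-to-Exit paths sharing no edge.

Assign every edge capacity 1; by Menger, the answer equals the max flow.
Path Hall→Exit (+1); total 1.
Path Hall→n7→Exit (+1); total 2.
No residual Hall→Exit path; max flow = 2.
Certifying cut of size 2: {Hall→Exit, Hall→n7}.

2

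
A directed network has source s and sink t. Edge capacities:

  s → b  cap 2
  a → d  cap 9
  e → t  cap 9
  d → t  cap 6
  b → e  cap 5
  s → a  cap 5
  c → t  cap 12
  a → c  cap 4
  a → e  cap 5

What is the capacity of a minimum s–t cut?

Augment s→a→c→t: bottleneck 4, flow now 4.
Augment s→a→d→t: bottleneck 1, flow now 5.
Augment s→b→e→t: bottleneck 2, flow now 7.
No augmenting path remains; maximum flow = 7.
By max-flow min-cut, the minimum cut capacity equals the max flow.
In the residual graph, reachable from s: {s}.
Min-cut edges: s→a (5), s→b (2); capacity 5 + 2 = 7.

7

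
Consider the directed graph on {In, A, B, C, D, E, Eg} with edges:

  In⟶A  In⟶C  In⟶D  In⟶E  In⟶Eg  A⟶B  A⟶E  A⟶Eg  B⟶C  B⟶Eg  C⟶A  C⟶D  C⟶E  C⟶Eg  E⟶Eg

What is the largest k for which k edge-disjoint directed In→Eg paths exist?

Assign every edge capacity 1; by Menger, the answer equals the max flow.
Path In→Eg (+1); total 1.
Path In→A→Eg (+1); total 2.
Path In→C→Eg (+1); total 3.
Path In→E→Eg (+1); total 4.
No residual In→Eg path; max flow = 4.
Certifying cut of size 4: {In→A, In→C, In→E, In→Eg}.

4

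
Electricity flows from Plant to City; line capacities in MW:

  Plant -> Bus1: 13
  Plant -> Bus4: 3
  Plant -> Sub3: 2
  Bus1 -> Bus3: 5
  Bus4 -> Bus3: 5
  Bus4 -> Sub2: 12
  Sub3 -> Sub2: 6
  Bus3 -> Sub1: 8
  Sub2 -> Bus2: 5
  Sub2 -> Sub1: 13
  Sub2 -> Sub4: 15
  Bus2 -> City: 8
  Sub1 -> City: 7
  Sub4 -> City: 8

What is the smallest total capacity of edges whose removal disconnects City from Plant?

Augment Plant→Bus1→Bus3→Sub1→City: bottleneck 5, flow now 5.
Augment Plant→Bus4→Bus3→Sub1→City: bottleneck 2, flow now 7.
Augment Plant→Bus4→Sub2→Bus2→City: bottleneck 1, flow now 8.
Augment Plant→Sub3→Sub2→Bus2→City: bottleneck 2, flow now 10.
No augmenting path remains; maximum flow = 10.
By max-flow min-cut, the minimum cut capacity equals the max flow.
In the residual graph, reachable from Plant: {Plant, Bus1}.
Min-cut edges: Plant→Bus4 (3), Plant→Sub3 (2), Bus1→Bus3 (5); capacity 3 + 2 + 5 = 10.

10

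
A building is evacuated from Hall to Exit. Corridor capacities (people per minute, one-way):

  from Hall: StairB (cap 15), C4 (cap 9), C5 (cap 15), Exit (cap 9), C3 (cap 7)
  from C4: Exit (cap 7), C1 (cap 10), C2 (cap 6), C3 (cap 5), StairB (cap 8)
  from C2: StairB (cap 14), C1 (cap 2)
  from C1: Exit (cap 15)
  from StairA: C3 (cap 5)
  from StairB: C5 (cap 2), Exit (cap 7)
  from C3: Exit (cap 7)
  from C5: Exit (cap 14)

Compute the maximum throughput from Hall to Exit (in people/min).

Augment Hall→Exit: bottleneck 9, flow now 9.
Augment Hall→C4→Exit: bottleneck 7, flow now 16.
Augment Hall→StairB→Exit: bottleneck 7, flow now 23.
Augment Hall→C3→Exit: bottleneck 7, flow now 30.
Augment Hall→C5→Exit: bottleneck 14, flow now 44.
Augment Hall→C4→C1→Exit: bottleneck 2, flow now 46.
No augmenting path remains; maximum flow = 46.
In the residual graph, reachable from Hall: {Hall, StairB, C5}.
Min-cut edges: Hall→C4 (9), Hall→C3 (7), Hall→Exit (9), StairB→Exit (7), C5→Exit (14); capacity 9 + 7 + 9 + 7 + 14 = 46.
This cut is saturated, so no flow can exceed 46.

46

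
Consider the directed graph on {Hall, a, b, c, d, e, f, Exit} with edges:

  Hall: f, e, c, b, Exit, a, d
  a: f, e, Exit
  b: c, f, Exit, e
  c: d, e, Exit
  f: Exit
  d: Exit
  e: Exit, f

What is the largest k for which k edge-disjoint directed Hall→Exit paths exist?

7

Assign every edge capacity 1; by Menger, the answer equals the max flow.
Path Hall→Exit (+1); total 1.
Path Hall→a→Exit (+1); total 2.
Path Hall→b→Exit (+1); total 3.
Path Hall→c→Exit (+1); total 4.
Path Hall→d→Exit (+1); total 5.
Path Hall→e→Exit (+1); total 6.
Path Hall→f→Exit (+1); total 7.
No residual Hall→Exit path; max flow = 7.
Certifying cut of size 7: {Hall→Exit, Hall→a, Hall→b, Hall→c, Hall→d, Hall→e, Hall→f}.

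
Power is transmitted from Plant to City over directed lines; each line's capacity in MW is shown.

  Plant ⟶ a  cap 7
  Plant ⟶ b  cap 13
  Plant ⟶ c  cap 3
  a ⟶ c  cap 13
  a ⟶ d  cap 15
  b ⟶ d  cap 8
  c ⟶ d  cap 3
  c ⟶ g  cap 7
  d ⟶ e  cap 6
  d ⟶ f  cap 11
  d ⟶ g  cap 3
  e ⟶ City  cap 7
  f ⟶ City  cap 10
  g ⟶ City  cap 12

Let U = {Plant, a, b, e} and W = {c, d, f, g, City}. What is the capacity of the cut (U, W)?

46

Edges leaving {Plant, a, b, e}: Plant→c (3), a→c (13), a→d (15), b→d (8), e→City (7).
Cut capacity = 3 + 13 + 15 + 8 + 7 = 46.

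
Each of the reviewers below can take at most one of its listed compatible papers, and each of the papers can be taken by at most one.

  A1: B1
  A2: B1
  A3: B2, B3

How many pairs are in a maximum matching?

Unit-capacity flow: source→left, listed edges, right→sink; max matching = max flow.
Augmenting path A1→B1 (+1); matched 1.
Augmenting path A3→B2 (+1); matched 2.
No augmenting path remains; maximum matching = 2.
König certificate: {A3, B1} is a vertex cover of size 2 (every listed pair touches it), so no matching can be larger.

2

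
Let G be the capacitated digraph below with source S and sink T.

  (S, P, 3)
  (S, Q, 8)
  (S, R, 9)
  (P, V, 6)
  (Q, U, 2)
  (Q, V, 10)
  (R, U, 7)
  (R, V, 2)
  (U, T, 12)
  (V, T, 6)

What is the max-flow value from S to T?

15

Augment S→P→V→T: bottleneck 3, flow now 3.
Augment S→Q→U→T: bottleneck 2, flow now 5.
Augment S→Q→V→T: bottleneck 3, flow now 8.
Augment S→R→U→T: bottleneck 7, flow now 15.
No augmenting path remains; maximum flow = 15.
In the residual graph, reachable from S: {S, P, Q, R, V}.
Min-cut edges: Q→U (2), R→U (7), V→T (6); capacity 2 + 7 + 6 = 15.
This cut is saturated, so no flow can exceed 15.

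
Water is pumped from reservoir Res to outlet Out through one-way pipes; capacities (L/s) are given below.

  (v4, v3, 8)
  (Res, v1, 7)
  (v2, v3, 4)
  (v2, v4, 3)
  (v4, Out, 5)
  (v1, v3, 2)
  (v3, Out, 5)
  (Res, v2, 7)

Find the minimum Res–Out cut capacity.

Augment Res→v1→v3→Out: bottleneck 2, flow now 2.
Augment Res→v2→v3→Out: bottleneck 3, flow now 5.
Augment Res→v2→v4→Out: bottleneck 3, flow now 8.
No augmenting path remains; maximum flow = 8.
By max-flow min-cut, the minimum cut capacity equals the max flow.
In the residual graph, reachable from Res: {Res, v1, v2, v3}.
Min-cut edges: v2→v4 (3), v3→Out (5); capacity 3 + 5 = 8.

8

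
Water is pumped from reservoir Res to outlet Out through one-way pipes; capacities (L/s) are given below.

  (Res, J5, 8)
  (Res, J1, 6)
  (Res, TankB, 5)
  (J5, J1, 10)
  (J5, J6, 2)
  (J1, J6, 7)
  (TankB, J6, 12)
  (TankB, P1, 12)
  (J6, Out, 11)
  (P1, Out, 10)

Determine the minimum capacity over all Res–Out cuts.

14

Augment Res→J5→J6→Out: bottleneck 2, flow now 2.
Augment Res→J1→J6→Out: bottleneck 6, flow now 8.
Augment Res→TankB→J6→Out: bottleneck 3, flow now 11.
Augment Res→TankB→P1→Out: bottleneck 2, flow now 13.
Augment Res→J5→J1→J6→TankB→P1→Out: bottleneck 1, flow now 14. (uses reverse residual edge)
No augmenting path remains; maximum flow = 14.
By max-flow min-cut, the minimum cut capacity equals the max flow.
In the residual graph, reachable from Res: {Res, J5, J1}.
Min-cut edges: Res→TankB (5), J5→J6 (2), J1→J6 (7); capacity 5 + 2 + 7 = 14.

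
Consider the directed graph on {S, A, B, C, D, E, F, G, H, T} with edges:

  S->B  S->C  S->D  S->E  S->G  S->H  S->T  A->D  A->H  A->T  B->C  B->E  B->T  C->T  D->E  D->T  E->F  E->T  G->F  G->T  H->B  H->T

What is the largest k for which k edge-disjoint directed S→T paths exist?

7

Assign every edge capacity 1; by Menger, the answer equals the max flow.
Path S→T (+1); total 1.
Path S→B→T (+1); total 2.
Path S→C→T (+1); total 3.
Path S→D→T (+1); total 4.
Path S→E→T (+1); total 5.
Path S→G→T (+1); total 6.
Path S→H→T (+1); total 7.
No residual S→T path; max flow = 7.
Certifying cut of size 7: {S→B, S→C, S→D, S→E, S→G, S→H, S→T}.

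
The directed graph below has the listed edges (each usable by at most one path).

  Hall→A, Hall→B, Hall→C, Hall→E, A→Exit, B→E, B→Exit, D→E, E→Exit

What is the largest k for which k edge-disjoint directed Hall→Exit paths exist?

3

Assign every edge capacity 1; by Menger, the answer equals the max flow.
Path Hall→A→Exit (+1); total 1.
Path Hall→B→Exit (+1); total 2.
Path Hall→E→Exit (+1); total 3.
No residual Hall→Exit path; max flow = 3.
Certifying cut of size 3: {Hall→A, Hall→B, Hall→E}.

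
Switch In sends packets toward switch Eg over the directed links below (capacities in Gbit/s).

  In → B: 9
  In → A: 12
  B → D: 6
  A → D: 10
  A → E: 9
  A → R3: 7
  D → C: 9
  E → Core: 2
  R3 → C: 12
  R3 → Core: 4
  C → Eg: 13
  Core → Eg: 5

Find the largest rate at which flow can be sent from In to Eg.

Augment In→B→D→C→Eg: bottleneck 6, flow now 6.
Augment In→A→D→C→Eg: bottleneck 3, flow now 9.
Augment In→A→E→Core→Eg: bottleneck 2, flow now 11.
Augment In→A→R3→C→Eg: bottleneck 4, flow now 15.
Augment In→A→R3→Core→Eg: bottleneck 3, flow now 18.
No augmenting path remains; maximum flow = 18.
In the residual graph, reachable from In: {In, B}.
Min-cut edges: In→A (12), B→D (6); capacity 12 + 6 = 18.
This cut is saturated, so no flow can exceed 18.

18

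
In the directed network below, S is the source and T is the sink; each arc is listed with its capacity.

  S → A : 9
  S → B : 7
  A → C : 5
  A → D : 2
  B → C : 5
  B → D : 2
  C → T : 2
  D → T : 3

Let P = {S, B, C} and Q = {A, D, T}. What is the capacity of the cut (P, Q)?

Edges leaving {S, B, C}: S→A (9), B→D (2), C→T (2).
Cut capacity = 9 + 2 + 2 = 13.

13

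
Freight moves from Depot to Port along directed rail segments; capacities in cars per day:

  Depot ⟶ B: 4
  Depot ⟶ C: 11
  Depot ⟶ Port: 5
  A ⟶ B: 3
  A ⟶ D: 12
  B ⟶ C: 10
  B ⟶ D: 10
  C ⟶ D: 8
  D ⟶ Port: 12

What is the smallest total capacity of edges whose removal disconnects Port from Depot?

Augment Depot→Port: bottleneck 5, flow now 5.
Augment Depot→B→D→Port: bottleneck 4, flow now 9.
Augment Depot→C→D→Port: bottleneck 8, flow now 17.
No augmenting path remains; maximum flow = 17.
By max-flow min-cut, the minimum cut capacity equals the max flow.
In the residual graph, reachable from Depot: {Depot, C}.
Min-cut edges: Depot→B (4), Depot→Port (5), C→D (8); capacity 4 + 5 + 8 = 17.

17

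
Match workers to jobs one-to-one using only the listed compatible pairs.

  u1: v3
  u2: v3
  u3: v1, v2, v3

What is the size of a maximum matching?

Unit-capacity flow: source→left, listed edges, right→sink; max matching = max flow.
Augmenting path u1→v3 (+1); matched 1.
Augmenting path u3→v1 (+1); matched 2.
No augmenting path remains; maximum matching = 2.
König certificate: {u3, v3} is a vertex cover of size 2 (every listed pair touches it), so no matching can be larger.

2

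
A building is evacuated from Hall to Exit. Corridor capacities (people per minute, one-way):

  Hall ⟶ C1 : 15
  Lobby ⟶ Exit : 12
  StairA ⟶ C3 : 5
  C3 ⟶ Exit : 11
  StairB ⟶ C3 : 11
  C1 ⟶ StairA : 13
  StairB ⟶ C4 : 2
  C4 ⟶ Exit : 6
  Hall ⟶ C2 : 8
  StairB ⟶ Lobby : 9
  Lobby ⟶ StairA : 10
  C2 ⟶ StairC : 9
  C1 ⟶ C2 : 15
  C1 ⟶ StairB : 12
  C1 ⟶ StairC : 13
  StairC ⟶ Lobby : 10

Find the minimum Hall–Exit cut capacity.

23

Augment Hall→C1→StairA→C3→Exit: bottleneck 5, flow now 5.
Augment Hall→C1→StairC→Lobby→Exit: bottleneck 10, flow now 15.
Augment Hall→C2→StairC→C1→StairB→Lobby→Exit: bottleneck 2, flow now 17. (uses reverse residual edge)
Augment Hall→C2→StairC→C1→StairB→C3→Exit: bottleneck 6, flow now 23. (uses reverse residual edge)
No augmenting path remains; maximum flow = 23.
By max-flow min-cut, the minimum cut capacity equals the max flow.
In the residual graph, reachable from Hall: {Hall}.
Min-cut edges: Hall→C1 (15), Hall→C2 (8); capacity 15 + 8 = 23.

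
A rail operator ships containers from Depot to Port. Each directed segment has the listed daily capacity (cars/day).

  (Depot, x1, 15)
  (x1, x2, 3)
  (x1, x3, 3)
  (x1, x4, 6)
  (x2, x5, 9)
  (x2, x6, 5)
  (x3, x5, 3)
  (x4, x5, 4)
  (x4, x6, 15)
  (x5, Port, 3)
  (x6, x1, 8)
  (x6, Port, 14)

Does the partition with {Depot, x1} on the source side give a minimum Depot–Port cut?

Yes — it is a minimum cut (capacity 12).

Given cut capacity: 3 + 3 + 6 = 12.
Augment Depot→x1→x2→x5→Port: bottleneck 3, flow now 3.
Augment Depot→x1→x4→x6→Port: bottleneck 6, flow now 9.
Augment Depot→x1→x3→x5→x2→x6→Port: bottleneck 3, flow now 12. (uses reverse residual edge)
No augmenting path remains; maximum flow = 12.
Cut capacity 12 equals the max flow, so it is a minimum cut.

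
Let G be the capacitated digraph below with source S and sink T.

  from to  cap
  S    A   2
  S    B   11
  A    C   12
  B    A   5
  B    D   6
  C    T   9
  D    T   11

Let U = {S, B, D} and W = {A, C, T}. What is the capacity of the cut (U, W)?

Edges leaving {S, B, D}: S→A (2), B→A (5), D→T (11).
Cut capacity = 2 + 5 + 11 = 18.

18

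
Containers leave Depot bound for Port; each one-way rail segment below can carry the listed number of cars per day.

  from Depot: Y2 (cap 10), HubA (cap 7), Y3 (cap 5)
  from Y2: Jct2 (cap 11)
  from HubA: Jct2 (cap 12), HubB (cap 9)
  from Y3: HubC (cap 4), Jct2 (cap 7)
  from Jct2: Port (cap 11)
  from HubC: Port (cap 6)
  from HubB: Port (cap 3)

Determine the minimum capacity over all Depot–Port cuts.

18

Augment Depot→Y2→Jct2→Port: bottleneck 10, flow now 10.
Augment Depot→HubA→Jct2→Port: bottleneck 1, flow now 11.
Augment Depot→HubA→HubB→Port: bottleneck 3, flow now 14.
Augment Depot→Y3→HubC→Port: bottleneck 4, flow now 18.
No augmenting path remains; maximum flow = 18.
By max-flow min-cut, the minimum cut capacity equals the max flow.
In the residual graph, reachable from Depot: {Depot, Y2, HubA, Y3, Jct2, HubB}.
Min-cut edges: Y3→HubC (4), Jct2→Port (11), HubB→Port (3); capacity 4 + 11 + 3 = 18.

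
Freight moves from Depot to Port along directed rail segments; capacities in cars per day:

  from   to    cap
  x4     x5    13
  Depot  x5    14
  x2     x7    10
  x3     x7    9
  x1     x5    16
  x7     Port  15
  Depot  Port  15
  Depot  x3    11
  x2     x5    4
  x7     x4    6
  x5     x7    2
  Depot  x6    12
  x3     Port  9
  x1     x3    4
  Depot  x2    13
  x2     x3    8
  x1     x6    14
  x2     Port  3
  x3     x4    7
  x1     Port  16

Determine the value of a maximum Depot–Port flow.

41

Augment Depot→Port: bottleneck 15, flow now 15.
Augment Depot→x2→Port: bottleneck 3, flow now 18.
Augment Depot→x3→Port: bottleneck 9, flow now 27.
Augment Depot→x2→x7→Port: bottleneck 10, flow now 37.
Augment Depot→x3→x7→Port: bottleneck 2, flow now 39.
Augment Depot→x5→x7→Port: bottleneck 2, flow now 41.
No augmenting path remains; maximum flow = 41.
In the residual graph, reachable from Depot: {Depot, x5, x6}.
Min-cut edges: Depot→x2 (13), Depot→x3 (11), Depot→Port (15), x5→x7 (2); capacity 13 + 11 + 15 + 2 = 41.
This cut is saturated, so no flow can exceed 41.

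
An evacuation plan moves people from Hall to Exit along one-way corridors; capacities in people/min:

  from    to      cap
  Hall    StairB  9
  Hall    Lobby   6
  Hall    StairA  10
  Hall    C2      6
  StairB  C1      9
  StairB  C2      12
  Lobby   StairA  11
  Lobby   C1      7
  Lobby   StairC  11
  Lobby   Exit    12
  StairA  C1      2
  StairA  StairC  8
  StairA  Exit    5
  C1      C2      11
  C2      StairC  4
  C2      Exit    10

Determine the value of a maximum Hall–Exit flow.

Augment Hall→Lobby→Exit: bottleneck 6, flow now 6.
Augment Hall→StairA→Exit: bottleneck 5, flow now 11.
Augment Hall→C2→Exit: bottleneck 6, flow now 17.
Augment Hall→StairB→C2→Exit: bottleneck 4, flow now 21.
No augmenting path remains; maximum flow = 21.
In the residual graph, reachable from Hall: {Hall, StairB, StairA, C1, C2, StairC}.
Min-cut edges: Hall→Lobby (6), StairA→Exit (5), C2→Exit (10); capacity 6 + 5 + 10 = 21.
This cut is saturated, so no flow can exceed 21.

21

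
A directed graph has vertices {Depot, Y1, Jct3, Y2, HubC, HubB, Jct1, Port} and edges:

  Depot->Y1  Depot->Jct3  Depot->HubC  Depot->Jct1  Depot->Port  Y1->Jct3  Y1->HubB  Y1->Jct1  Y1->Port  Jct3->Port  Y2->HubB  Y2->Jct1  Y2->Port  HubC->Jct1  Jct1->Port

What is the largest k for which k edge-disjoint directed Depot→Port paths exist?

Assign every edge capacity 1; by Menger, the answer equals the max flow.
Path Depot→Port (+1); total 1.
Path Depot→Y1→Port (+1); total 2.
Path Depot→Jct3→Port (+1); total 3.
Path Depot→Jct1→Port (+1); total 4.
No residual Depot→Port path; max flow = 4.
Certifying cut of size 4: {Depot→Jct3, Depot→Port, Depot→Y1, Jct1→Port}.

4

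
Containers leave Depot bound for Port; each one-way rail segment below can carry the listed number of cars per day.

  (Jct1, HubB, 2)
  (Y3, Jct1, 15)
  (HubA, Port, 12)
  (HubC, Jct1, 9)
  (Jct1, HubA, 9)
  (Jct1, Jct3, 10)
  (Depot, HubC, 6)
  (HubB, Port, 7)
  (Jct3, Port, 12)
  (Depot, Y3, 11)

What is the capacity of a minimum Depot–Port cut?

Augment Depot→Y3→Jct1→HubB→Port: bottleneck 2, flow now 2.
Augment Depot→Y3→Jct1→Jct3→Port: bottleneck 9, flow now 11.
Augment Depot→HubC→Jct1→Jct3→Port: bottleneck 1, flow now 12.
Augment Depot→HubC→Jct1→HubA→Port: bottleneck 5, flow now 17.
No augmenting path remains; maximum flow = 17.
By max-flow min-cut, the minimum cut capacity equals the max flow.
In the residual graph, reachable from Depot: {Depot}.
Min-cut edges: Depot→Y3 (11), Depot→HubC (6); capacity 11 + 6 = 17.

17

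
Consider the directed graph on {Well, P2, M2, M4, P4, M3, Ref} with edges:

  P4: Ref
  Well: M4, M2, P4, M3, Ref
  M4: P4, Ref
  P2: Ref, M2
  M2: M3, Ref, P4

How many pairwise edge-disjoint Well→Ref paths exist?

Assign every edge capacity 1; by Menger, the answer equals the max flow.
Path Well→Ref (+1); total 1.
Path Well→M2→Ref (+1); total 2.
Path Well→M4→Ref (+1); total 3.
Path Well→P4→Ref (+1); total 4.
No residual Well→Ref path; max flow = 4.
Certifying cut of size 4: {Well→M2, Well→M4, Well→P4, Well→Ref}.

4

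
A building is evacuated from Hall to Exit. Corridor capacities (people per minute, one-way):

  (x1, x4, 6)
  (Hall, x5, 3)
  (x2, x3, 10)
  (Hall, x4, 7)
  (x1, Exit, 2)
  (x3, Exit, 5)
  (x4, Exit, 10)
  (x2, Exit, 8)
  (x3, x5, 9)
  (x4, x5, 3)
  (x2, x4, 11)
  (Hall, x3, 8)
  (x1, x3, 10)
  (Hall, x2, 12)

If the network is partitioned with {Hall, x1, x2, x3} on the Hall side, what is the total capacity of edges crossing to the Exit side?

51

Edges leaving {Hall, x1, x2, x3}: Hall→x4 (7), Hall→x5 (3), x1→x4 (6), x1→Exit (2), x2→x4 (11), x2→Exit (8), x3→x5 (9), x3→Exit (5).
Cut capacity = 7 + 3 + 6 + 2 + 11 + 8 + 9 + 5 = 51.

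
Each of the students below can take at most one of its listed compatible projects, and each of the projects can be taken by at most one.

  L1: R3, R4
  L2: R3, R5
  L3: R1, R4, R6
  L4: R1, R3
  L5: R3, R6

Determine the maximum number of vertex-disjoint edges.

Unit-capacity flow: source→left, listed edges, right→sink; max matching = max flow.
Augmenting path L1→R3 (+1); matched 1.
Augmenting path L2→R5 (+1); matched 2.
Augmenting path L3→R1 (+1); matched 3.
Augmenting path L5→R6 (+1); matched 4.
Augmenting path L4→R1→L3→R4 (+1); matched 5.
No augmenting path remains; maximum matching = 5.
König certificate: {L1, L2, L3, L4, L5} is a vertex cover of size 5 (every listed pair touches it), so no matching can be larger.

5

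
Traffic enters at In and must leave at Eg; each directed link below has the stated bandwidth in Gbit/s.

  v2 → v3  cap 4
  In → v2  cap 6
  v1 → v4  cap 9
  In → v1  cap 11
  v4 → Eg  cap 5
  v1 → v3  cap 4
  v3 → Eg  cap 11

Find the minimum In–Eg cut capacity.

Augment In→v1→v3→Eg: bottleneck 4, flow now 4.
Augment In→v1→v4→Eg: bottleneck 5, flow now 9.
Augment In→v2→v3→Eg: bottleneck 4, flow now 13.
No augmenting path remains; maximum flow = 13.
By max-flow min-cut, the minimum cut capacity equals the max flow.
In the residual graph, reachable from In: {In, v1, v2, v4}.
Min-cut edges: v1→v3 (4), v2→v3 (4), v4→Eg (5); capacity 4 + 4 + 5 = 13.

13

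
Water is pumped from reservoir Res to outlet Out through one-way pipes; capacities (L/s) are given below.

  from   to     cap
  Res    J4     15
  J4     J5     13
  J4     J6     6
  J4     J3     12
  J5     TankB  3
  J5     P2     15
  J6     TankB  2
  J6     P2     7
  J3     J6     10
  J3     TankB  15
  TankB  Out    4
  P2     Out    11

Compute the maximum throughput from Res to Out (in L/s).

15

Augment Res→J4→J5→TankB→Out: bottleneck 3, flow now 3.
Augment Res→J4→J5→P2→Out: bottleneck 10, flow now 13.
Augment Res→J4→J6→TankB→Out: bottleneck 1, flow now 14.
Augment Res→J4→J6→P2→Out: bottleneck 1, flow now 15.
No augmenting path remains; maximum flow = 15.
In the residual graph, reachable from Res: {Res}.
Min-cut edges: Res→J4 (15); capacity 15 = 15.
This cut is saturated, so no flow can exceed 15.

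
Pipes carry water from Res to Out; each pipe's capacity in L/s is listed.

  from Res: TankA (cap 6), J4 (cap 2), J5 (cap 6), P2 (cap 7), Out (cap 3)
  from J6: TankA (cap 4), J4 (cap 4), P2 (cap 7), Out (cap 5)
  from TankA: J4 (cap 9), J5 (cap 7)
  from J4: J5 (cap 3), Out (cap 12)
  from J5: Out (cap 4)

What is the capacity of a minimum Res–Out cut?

Augment Res→Out: bottleneck 3, flow now 3.
Augment Res→J4→Out: bottleneck 2, flow now 5.
Augment Res→J5→Out: bottleneck 4, flow now 9.
Augment Res→TankA→J4→Out: bottleneck 6, flow now 15.
No augmenting path remains; maximum flow = 15.
By max-flow min-cut, the minimum cut capacity equals the max flow.
In the residual graph, reachable from Res: {Res, J5, P2}.
Min-cut edges: Res→TankA (6), Res→J4 (2), Res→Out (3), J5→Out (4); capacity 6 + 2 + 3 + 4 = 15.

15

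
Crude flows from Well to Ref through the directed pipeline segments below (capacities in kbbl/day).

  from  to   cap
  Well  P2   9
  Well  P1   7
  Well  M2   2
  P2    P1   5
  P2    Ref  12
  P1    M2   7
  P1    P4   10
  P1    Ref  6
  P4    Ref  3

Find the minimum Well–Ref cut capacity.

Augment Well→P2→Ref: bottleneck 9, flow now 9.
Augment Well→P1→Ref: bottleneck 6, flow now 15.
Augment Well→P1→P4→Ref: bottleneck 1, flow now 16.
No augmenting path remains; maximum flow = 16.
By max-flow min-cut, the minimum cut capacity equals the max flow.
In the residual graph, reachable from Well: {Well, M2}.
Min-cut edges: Well→P2 (9), Well→P1 (7); capacity 9 + 7 = 16.

16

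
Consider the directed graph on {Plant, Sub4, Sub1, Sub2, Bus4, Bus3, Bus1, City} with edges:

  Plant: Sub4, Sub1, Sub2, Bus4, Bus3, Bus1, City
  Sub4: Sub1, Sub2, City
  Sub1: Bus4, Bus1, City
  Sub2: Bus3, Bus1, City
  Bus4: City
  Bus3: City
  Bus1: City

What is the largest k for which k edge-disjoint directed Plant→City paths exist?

7

Assign every edge capacity 1; by Menger, the answer equals the max flow.
Path Plant→City (+1); total 1.
Path Plant→Sub4→City (+1); total 2.
Path Plant→Sub1→City (+1); total 3.
Path Plant→Sub2→City (+1); total 4.
Path Plant→Bus4→City (+1); total 5.
Path Plant→Bus3→City (+1); total 6.
Path Plant→Bus1→City (+1); total 7.
No residual Plant→City path; max flow = 7.
Certifying cut of size 7: {Plant→Bus1, Plant→Bus3, Plant→Bus4, Plant→City, Plant→Sub1, Plant→Sub2, Plant→Sub4}.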